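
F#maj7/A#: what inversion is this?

F#maj7/A# means F# major seventh with A# in the bass. A# is the third of F# major seventh (F#–A#–C#–E#), so this is first inversion.

first inversion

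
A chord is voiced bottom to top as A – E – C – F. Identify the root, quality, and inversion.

The pitch classes A, E, C, F arrange in thirds as F–A–C–E: an F major seventh chord.
A is the third of F major seventh; third in the bass means first inversion (figured bass 6/5).

F major seventh, first inversion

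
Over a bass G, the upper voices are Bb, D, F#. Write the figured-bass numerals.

The notes G, Bb, D, F# stack in thirds as G–Bb–D–F# — a G minor-major seventh chord. The bass G is the root, so this is root position: figured 7.

7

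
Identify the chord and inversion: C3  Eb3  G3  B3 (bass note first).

C minor-major seventh, root position

Reducing to letter names: C, Eb, G, B. These stack in thirds as C–Eb–G–B — a C minor-major seventh chord.
C is the root of C minor-major seventh; root in the bass means root position (figured bass 7).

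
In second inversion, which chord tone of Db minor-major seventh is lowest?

Ab

The fifth of Db minor-major seventh (Db–Fb–Ab–C) is Ab; that is the bass in second inversion.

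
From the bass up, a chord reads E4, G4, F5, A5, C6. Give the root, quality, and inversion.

F major ninth, third inversion

Reducing to letter names: E, G, F, A, C. These stack in thirds as F–A–C–E–G — an F major ninth chord.
With the seventh (E) in the bass, the chord is in third inversion.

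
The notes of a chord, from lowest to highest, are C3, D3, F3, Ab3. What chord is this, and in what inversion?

The distinct note names are C, D, F, Ab. Stacked in thirds they read D–F–Ab–C, which is a half-diminished seventh chord on D.
C is the seventh of D half-diminished seventh; seventh in the bass means third inversion (figured bass 4/2).

D half-diminished seventh, third inversion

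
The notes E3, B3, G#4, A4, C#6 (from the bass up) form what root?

A

The distinct letter names are E, B, G#, A, C#. Arranged as a stack of thirds they read A–C#–E–G#–B, so A is the root (an A major ninth chord).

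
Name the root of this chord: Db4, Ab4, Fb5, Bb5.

Bb

Db, Ab, Fb, Bb are the tones of a Bb half-diminished seventh chord (Bb–Db–Fb–Ab), making Bb the root.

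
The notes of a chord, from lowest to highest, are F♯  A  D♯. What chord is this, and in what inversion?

The distinct note names are F#, A, D#. Stacked in thirds they read D#–F#–A, which is a diminished triad on D#.
F# is the third of D# diminished; third in the bass means first inversion (figured bass 6).

D# diminished, first inversion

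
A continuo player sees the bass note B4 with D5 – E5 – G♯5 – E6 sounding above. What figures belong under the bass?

The notes B, D, E, G# stack in thirds as E–G#–B–D — an E dominant seventh chord. The bass B is the fifth, so this is second inversion: figured 4/3.

4/3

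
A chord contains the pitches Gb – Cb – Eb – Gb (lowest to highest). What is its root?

Cb

The distinct letter names are Gb, Cb, Eb. Arranged as a stack of thirds they read Cb–Eb–Gb, so Cb is the root (a Cb major triad).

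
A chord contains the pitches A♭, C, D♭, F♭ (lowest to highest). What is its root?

Ab, C, Db, Fb are the tones of a Db minor-major seventh chord (Db–Fb–Ab–C), making Db the root.

Db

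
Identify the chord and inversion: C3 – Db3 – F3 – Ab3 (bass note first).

Db major seventh, third inversion

The pitch classes C, Db, F, Ab arrange in thirds as Db–F–Ab–C: a Db major seventh chord.
The lowest note is C, the seventh of the chord, so this is third inversion (figured bass 4/2).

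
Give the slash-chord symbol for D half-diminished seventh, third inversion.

Third inversion of D half-diminished seventh has the seventh (C) in the bass. As a slash chord: Dø7/C.

Dø7/C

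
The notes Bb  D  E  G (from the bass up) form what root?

The distinct letter names are Bb, D, E, G. Arranged as a stack of thirds they read E–G–Bb–D, so E is the root (an E half-diminished seventh chord).

E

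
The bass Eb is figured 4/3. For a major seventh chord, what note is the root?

The figures 4/3 mean the fifth of the chord is in the bass. If Eb is the fifth of a major seventh chord, the root is Ab (chord tones Ab–C–Eb–G).

Ab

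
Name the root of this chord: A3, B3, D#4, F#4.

B

The distinct letter names are A, B, D#, F#. Arranged as a stack of thirds they read B–D#–F#–A, so B is the root (a B dominant seventh chord).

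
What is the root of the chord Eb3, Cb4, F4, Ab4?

F

Eb, Cb, F, Ab are the tones of an F half-diminished seventh chord (F–Ab–Cb–Eb), making F the root.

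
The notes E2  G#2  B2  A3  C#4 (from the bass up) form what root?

E, G#, B, A, C# are the tones of an A major ninth chord (A–C#–E–G#–B), making A the root.

A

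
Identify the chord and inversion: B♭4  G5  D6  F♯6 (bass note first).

The distinct note names are Bb, G, D, F#. Stacked in thirds they read G–Bb–D–F#, which is a minor-major seventh chord on G.
The lowest note is Bb, the third of the chord, so this is first inversion (figured bass 6/5).

G minor-major seventh, first inversion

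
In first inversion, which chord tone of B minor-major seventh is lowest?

In first inversion the third is lowest. For B minor-major seventh (B–D–F#–A#) that is D.

D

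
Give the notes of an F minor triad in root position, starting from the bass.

The chord tones are F–Ab–C. With the root (F) lowest for root position: F, Ab, C.

F, Ab, C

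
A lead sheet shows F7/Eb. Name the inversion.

third inversion

F7/Eb means F dominant seventh with Eb in the bass. Eb is the seventh of F dominant seventh (F–A–C–Eb), so this is third inversion.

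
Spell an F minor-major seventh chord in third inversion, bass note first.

F minor-major seventh is F–Ab–C–E. Third inversion puts the seventh (E) in the bass, with the remaining tones above: E, F, Ab, C.

E, F, Ab, C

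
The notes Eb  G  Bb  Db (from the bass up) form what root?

Eb

The distinct letter names are Eb, G, Bb, Db. Arranged as a stack of thirds they read Eb–G–Bb–Db, so Eb is the root (an Eb dominant seventh chord).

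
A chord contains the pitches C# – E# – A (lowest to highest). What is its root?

The distinct letter names are C#, E#, A. Arranged as a stack of thirds they read A–C#–E#, so A is the root (an A augmented triad).

A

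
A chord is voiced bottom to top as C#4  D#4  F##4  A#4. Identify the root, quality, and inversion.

D# dominant seventh, third inversion

The pitch classes C#, D#, F##, A# arrange in thirds as D#–F##–A#–C#: a D# dominant seventh chord.
C# is the seventh of D# dominant seventh; seventh in the bass means third inversion (figured bass 4/2).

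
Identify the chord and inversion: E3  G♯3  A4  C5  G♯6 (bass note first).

The pitch classes E, G#, A, C arrange in thirds as A–C–E–G#: an A minor-major seventh chord.
E is the fifth of A minor-major seventh; fifth in the bass means second inversion (figured bass 4/3).

A minor-major seventh, second inversion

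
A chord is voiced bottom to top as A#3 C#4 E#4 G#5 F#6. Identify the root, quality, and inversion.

F# major ninth, first inversion

The pitch classes A#, C#, E#, G#, F# arrange in thirds as F#–A#–C#–E#–G#: an F# major ninth chord.
With the third (A#) in the bass, the chord is in first inversion.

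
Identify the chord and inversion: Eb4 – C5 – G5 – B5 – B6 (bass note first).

C minor-major seventh, first inversion

Reducing to letter names: Eb, C, G, B. These stack in thirds as C–Eb–G–B — a C minor-major seventh chord.
With the third (Eb) in the bass, the chord is in first inversion (figured bass 6/5).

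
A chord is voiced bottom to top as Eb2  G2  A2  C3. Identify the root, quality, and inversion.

The pitch classes Eb, G, A, C arrange in thirds as A–C–Eb–G: an A half-diminished seventh chord.
The lowest note is Eb, the fifth of the chord, so this is second inversion (figured bass 4/3).

A half-diminished seventh, second inversion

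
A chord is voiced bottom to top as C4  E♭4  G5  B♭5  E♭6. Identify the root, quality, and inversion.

C minor seventh, root position

The pitch classes C, Eb, G, Bb arrange in thirds as C–Eb–G–Bb: a C minor seventh chord.
The lowest note is C, the root of the chord, so this is root position (figured bass 7).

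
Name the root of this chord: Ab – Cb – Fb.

Fb

Reordering Ab, Cb, Fb into stacked thirds gives Fb–Ab–Cb; the bottom of that stack, Fb, is the root.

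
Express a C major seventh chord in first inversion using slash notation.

First inversion of C major seventh has the third (E) in the bass. As a slash chord: Cmaj7/E.

Cmaj7/E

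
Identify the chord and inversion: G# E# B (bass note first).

E# diminished, first inversion

The pitch classes G#, E#, B arrange in thirds as E#–G#–B: an E# diminished triad.
G# is the third of E# diminished; third in the bass means first inversion (figured bass 6).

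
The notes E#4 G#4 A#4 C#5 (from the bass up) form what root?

E#, G#, A#, C# are the tones of an A# minor seventh chord (A#–C#–E#–G#), making A# the root.

A#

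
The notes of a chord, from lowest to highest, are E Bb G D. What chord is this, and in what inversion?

The distinct note names are E, Bb, G, D. Stacked in thirds they read E–G–Bb–D, which is a half-diminished seventh chord on E.
E is the root of E half-diminished seventh; root in the bass means root position (figured bass 7).

E half-diminished seventh, root position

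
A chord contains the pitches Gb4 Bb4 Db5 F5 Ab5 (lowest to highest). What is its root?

Gb, Bb, Db, F, Ab are the tones of a Gb major ninth chord (Gb–Bb–Db–F–Ab), making Gb the root.

Gb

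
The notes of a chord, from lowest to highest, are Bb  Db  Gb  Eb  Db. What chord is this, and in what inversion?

Reducing to letter names: Bb, Db, Gb, Eb. These stack in thirds as Eb–Gb–Bb–Db — an Eb minor seventh chord.
With the fifth (Bb) in the bass, the chord is in second inversion (figured bass 4/3).

Eb minor seventh, second inversion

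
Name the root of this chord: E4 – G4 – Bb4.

The distinct letter names are E, G, Bb. Arranged as a stack of thirds they read E–G–Bb, so E is the root (an E diminished triad).

E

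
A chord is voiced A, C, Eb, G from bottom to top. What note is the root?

A

Reordering A, C, Eb, G into stacked thirds gives A–C–Eb–G; the bottom of that stack, A, is the root.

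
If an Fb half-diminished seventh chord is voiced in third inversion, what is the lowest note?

Ebb

Fb half-diminished seventh is Fb–Abb–Cbb–Ebb. Third inversion places the seventh in the bass: Ebb.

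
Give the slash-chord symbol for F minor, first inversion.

Fm/Ab

First inversion of F minor has the third (Ab) in the bass. As a slash chord: Fm/Ab.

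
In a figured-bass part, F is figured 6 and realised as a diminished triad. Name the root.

D

The figures 6 mean the third of the chord is in the bass. If F is the third of a diminished triad, the root is D (chord tones D–F–Ab).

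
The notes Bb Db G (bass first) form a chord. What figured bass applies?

The notes Bb, Db, G stack in thirds as G–Bb–Db — a G diminished triad. The bass Bb is the third, so this is first inversion: figured 6.

6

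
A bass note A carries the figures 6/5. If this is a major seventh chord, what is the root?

The figures 6/5 mean the third of the chord is in the bass. If A is the third of a major seventh chord, the root is F (chord tones F–A–C–E).

F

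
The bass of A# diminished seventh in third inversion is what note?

G

The seventh of A# diminished seventh (A#–C#–E–G) is G; that is the bass in third inversion.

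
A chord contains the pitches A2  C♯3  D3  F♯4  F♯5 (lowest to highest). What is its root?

D

The distinct letter names are A, C#, D, F#. Arranged as a stack of thirds they read D–F#–A–C#, so D is the root (a D major seventh chord).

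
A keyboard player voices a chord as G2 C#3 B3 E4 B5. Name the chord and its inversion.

C# half-diminished seventh, second inversion

The distinct note names are G, C#, B, E. Stacked in thirds they read C#–E–G–B, which is a half-diminished seventh chord on C#.
G is the fifth of C# half-diminished seventh; fifth in the bass means second inversion (figured bass 4/3).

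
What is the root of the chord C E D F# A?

C, E, D, F#, A are the tones of a D dominant ninth chord (D–F#–A–C–E), making D the root.

D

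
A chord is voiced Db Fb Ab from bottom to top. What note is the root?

Reordering Db, Fb, Ab into stacked thirds gives Db–Fb–Ab; the bottom of that stack, Db, is the root.

Db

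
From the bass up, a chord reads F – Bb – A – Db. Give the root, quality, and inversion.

The pitch classes F, Bb, A, Db arrange in thirds as Bb–Db–F–A: a Bb minor-major seventh chord.
The lowest note is F, the fifth of the chord, so this is second inversion (figured bass 4/3).

Bb minor-major seventh, second inversion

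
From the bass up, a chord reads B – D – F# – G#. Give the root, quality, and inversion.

G# half-diminished seventh, first inversion

The distinct note names are B, D, F#, G#. Stacked in thirds they read G#–B–D–F#, which is a half-diminished seventh chord on G#.
With the third (B) in the bass, the chord is in first inversion (figured bass 6/5).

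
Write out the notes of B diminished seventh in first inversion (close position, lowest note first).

D, F, Ab, B

B diminished seventh is B–D–F–Ab. First inversion puts the third (D) in the bass, with the remaining tones above: D, F, Ab, B.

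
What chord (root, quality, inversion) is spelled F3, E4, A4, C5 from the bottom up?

F major seventh, root position

Reducing to letter names: F, E, A, C. These stack in thirds as F–A–C–E — an F major seventh chord.
F is the root of F major seventh; root in the bass means root position (figured bass 7).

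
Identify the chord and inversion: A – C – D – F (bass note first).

Reducing to letter names: A, C, D, F. These stack in thirds as D–F–A–C — a D minor seventh chord.
A is the fifth of D minor seventh; fifth in the bass means second inversion (figured bass 4/3).

D minor seventh, second inversion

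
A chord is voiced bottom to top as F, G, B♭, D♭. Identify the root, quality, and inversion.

Reducing to letter names: F, G, Bb, Db. These stack in thirds as G–Bb–Db–F — a G half-diminished seventh chord.
The lowest note is F, the seventh of the chord, so this is third inversion (figured bass 4/2).

G half-diminished seventh, third inversion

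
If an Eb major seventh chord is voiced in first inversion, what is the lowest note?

G

The third of Eb major seventh (Eb–G–Bb–D) is G; that is the bass in first inversion.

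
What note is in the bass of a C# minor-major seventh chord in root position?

C#

C# minor-major seventh is C#–E–G#–B#. Root position places the root in the bass: C#.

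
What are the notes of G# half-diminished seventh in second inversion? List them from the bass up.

D, F#, G#, B

Spelling G# half-diminished seventh: G#–B–D–F#. In second inversion the fifth is bass, giving D, F#, G#, B from the bottom.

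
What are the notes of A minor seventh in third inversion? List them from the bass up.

G, A, C, E

A minor seventh is A–C–E–G. Third inversion puts the seventh (G) in the bass, with the remaining tones above: G, A, C, E.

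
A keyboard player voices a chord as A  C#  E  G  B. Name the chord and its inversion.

The distinct note names are A, C#, E, G, B. Stacked in thirds they read A–C#–E–G–B, which is a dominant ninth chord on A.
A is the root of A dominant ninth; root in the bass means root position.

A dominant ninth, root position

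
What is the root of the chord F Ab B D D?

B

F, Ab, B, D are the tones of a B diminished seventh chord (B–D–F–Ab), making B the root.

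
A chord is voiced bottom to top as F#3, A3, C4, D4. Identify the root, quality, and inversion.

D dominant seventh, first inversion

The pitch classes F#, A, C, D arrange in thirds as D–F#–A–C: a D dominant seventh chord.
F# is the third of D dominant seventh; third in the bass means first inversion (figured bass 6/5).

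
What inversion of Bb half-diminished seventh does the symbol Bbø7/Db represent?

first inversion

Bbø7/Db means Bb half-diminished seventh with Db in the bass. Db is the third of Bb half-diminished seventh (Bb–Db–Fb–Ab), so this is first inversion.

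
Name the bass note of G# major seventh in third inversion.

F##

In third inversion the seventh is lowest. For G# major seventh (G#–B#–D#–F##) that is F##.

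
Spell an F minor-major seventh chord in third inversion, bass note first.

E, F, Ab, C

Spelling F minor-major seventh: F–Ab–C–E. In third inversion the seventh is bass, giving E, F, Ab, C from the bottom.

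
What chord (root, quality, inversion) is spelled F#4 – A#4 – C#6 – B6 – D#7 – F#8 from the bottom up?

B major ninth, second inversion

Reducing to letter names: F#, A#, C#, B, D#. These stack in thirds as B–D#–F#–A#–C# — a B major ninth chord.
F# is the fifth of B major ninth; fifth in the bass means second inversion.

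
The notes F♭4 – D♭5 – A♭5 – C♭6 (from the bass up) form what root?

Fb, Db, Ab, Cb are the tones of a Db minor seventh chord (Db–Fb–Ab–Cb), making Db the root.

Db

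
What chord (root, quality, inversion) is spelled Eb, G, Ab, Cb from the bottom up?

Ab minor-major seventh, second inversion

Reducing to letter names: Eb, G, Ab, Cb. These stack in thirds as Ab–Cb–Eb–G — an Ab minor-major seventh chord.
With the fifth (Eb) in the bass, the chord is in second inversion (figured bass 4/3).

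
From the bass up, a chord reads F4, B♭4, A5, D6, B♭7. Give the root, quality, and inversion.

Bb major seventh, second inversion

The distinct note names are F, Bb, A, D. Stacked in thirds they read Bb–D–F–A, which is a major seventh chord on Bb.
F is the fifth of Bb major seventh; fifth in the bass means second inversion (figured bass 4/3).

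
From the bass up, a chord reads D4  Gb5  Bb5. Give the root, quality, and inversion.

Gb augmented, second inversion

Reducing to letter names: D, Gb, Bb. These stack in thirds as Gb–Bb–D — a Gb augmented triad.
D is the fifth of Gb augmented; fifth in the bass means second inversion (figured bass 6/4).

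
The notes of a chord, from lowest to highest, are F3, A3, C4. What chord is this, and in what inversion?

The distinct note names are F, A, C. Stacked in thirds they read F–A–C, which is a major triad on F.
With the root (F) in the bass, the chord is in root position (figured bass 5/3).

F major, root position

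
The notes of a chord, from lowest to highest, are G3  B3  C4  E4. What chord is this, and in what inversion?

C major seventh, second inversion

The distinct note names are G, B, C, E. Stacked in thirds they read C–E–G–B, which is a major seventh chord on C.
With the fifth (G) in the bass, the chord is in second inversion (figured bass 4/3).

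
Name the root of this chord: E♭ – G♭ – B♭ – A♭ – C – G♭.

Ab

The distinct letter names are Eb, Gb, Bb, Ab, C. Arranged as a stack of thirds they read Ab–C–Eb–Gb–Bb, so Ab is the root (an Ab dominant ninth chord).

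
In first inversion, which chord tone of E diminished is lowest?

In first inversion the third is lowest. For E diminished (E–G–Bb) that is G.

G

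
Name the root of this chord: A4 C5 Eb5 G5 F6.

F

The distinct letter names are A, C, Eb, G, F. Arranged as a stack of thirds they read F–A–C–Eb–G, so F is the root (an F dominant ninth chord).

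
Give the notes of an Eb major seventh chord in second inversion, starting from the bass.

Bb, D, Eb, G

Eb major seventh is Eb–G–Bb–D. Second inversion puts the fifth (Bb) in the bass, with the remaining tones above: Bb, D, Eb, G.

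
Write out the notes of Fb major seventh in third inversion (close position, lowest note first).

Eb, Fb, Ab, Cb

Fb major seventh is Fb–Ab–Cb–Eb. Third inversion puts the seventh (Eb) in the bass, with the remaining tones above: Eb, Fb, Ab, Cb.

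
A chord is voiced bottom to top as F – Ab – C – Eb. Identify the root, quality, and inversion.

Reducing to letter names: F, Ab, C, Eb. These stack in thirds as F–Ab–C–Eb — an F minor seventh chord.
F is the root of F minor seventh; root in the bass means root position (figured bass 7).

F minor seventh, root position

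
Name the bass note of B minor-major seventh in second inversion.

The fifth of B minor-major seventh (B–D–F#–A#) is F#; that is the bass in second inversion.

F#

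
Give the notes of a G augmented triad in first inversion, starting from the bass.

The chord tones are G–B–D#. With the third (B) lowest for first inversion: B, D#, G.

B, D#, G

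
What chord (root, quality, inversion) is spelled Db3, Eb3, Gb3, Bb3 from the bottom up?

Eb minor seventh, third inversion

Reducing to letter names: Db, Eb, Gb, Bb. These stack in thirds as Eb–Gb–Bb–Db — an Eb minor seventh chord.
The lowest note is Db, the seventh of the chord, so this is third inversion (figured bass 4/2).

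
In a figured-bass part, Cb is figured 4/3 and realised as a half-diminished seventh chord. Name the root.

F

The figures 4/3 mean the fifth of the chord is in the bass. If Cb is the fifth of a half-diminished seventh chord, the root is F (chord tones F–Ab–Cb–Eb).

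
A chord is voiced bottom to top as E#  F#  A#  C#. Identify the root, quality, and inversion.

F# major seventh, third inversion

The pitch classes E#, F#, A#, C# arrange in thirds as F#–A#–C#–E#: an F# major seventh chord.
The lowest note is E#, the seventh of the chord, so this is third inversion (figured bass 4/2).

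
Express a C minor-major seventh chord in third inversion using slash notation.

Third inversion of C minor-major seventh has the seventh (B) in the bass. As a slash chord: Cm(maj7)/B.

Cm(maj7)/B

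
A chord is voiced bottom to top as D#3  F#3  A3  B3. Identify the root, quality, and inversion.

The pitch classes D#, F#, A, B arrange in thirds as B–D#–F#–A: a B dominant seventh chord.
D# is the third of B dominant seventh; third in the bass means first inversion (figured bass 6/5).

B dominant seventh, first inversion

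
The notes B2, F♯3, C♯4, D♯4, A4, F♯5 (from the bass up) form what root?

B

B, F#, C#, D#, A are the tones of a B dominant ninth chord (B–D#–F#–A–C#), making B the root.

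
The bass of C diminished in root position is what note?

C

In root position the root is lowest. For C diminished (C–Eb–Gb) that is C.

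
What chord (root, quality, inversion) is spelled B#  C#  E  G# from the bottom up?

C# minor-major seventh, third inversion

The pitch classes B#, C#, E, G# arrange in thirds as C#–E–G#–B#: a C# minor-major seventh chord.
The lowest note is B#, the seventh of the chord, so this is third inversion (figured bass 4/2).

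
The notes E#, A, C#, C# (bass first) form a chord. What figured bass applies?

The notes E#, A, C# stack in thirds as A–C#–E# — an A augmented triad. The bass E# is the fifth, so this is second inversion: figured 6/4.

6/4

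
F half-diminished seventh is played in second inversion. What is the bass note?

Cb

In second inversion the fifth is lowest. For F half-diminished seventh (F–Ab–Cb–Eb) that is Cb.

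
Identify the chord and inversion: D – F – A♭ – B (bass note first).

Reducing to letter names: D, F, Ab, B. These stack in thirds as B–D–F–Ab — a B diminished seventh chord.
With the third (D) in the bass, the chord is in first inversion (figured bass 6/5).

B diminished seventh, first inversion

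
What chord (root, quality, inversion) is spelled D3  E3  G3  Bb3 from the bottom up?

Reducing to letter names: D, E, G, Bb. These stack in thirds as E–G–Bb–D — an E half-diminished seventh chord.
D is the seventh of E half-diminished seventh; seventh in the bass means third inversion (figured bass 4/2).

E half-diminished seventh, third inversion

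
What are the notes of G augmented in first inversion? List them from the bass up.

G augmented is G–B–D#. First inversion puts the third (B) in the bass, with the remaining tones above: B, D#, G.

B, D#, G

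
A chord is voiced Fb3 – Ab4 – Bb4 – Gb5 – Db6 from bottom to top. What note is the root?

Gb

Reordering Fb, Ab, Bb, Gb, Db into stacked thirds gives Gb–Bb–Db–Fb–Ab; the bottom of that stack, Gb, is the root.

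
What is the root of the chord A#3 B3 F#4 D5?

The distinct letter names are A#, B, F#, D. Arranged as a stack of thirds they read B–D–F#–A#, so B is the root (a B minor-major seventh chord).

B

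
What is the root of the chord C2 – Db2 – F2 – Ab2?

Db

The distinct letter names are C, Db, F, Ab. Arranged as a stack of thirds they read Db–F–Ab–C, so Db is the root (a Db major seventh chord).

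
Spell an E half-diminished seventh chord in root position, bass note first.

E, G, Bb, D

The chord tones are E–G–Bb–D. With the root (E) lowest for root position: E, G, Bb, D.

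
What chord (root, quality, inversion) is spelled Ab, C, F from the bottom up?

F minor, first inversion

Reducing to letter names: Ab, C, F. These stack in thirds as F–Ab–C — an F minor triad.
The lowest note is Ab, the third of the chord, so this is first inversion (figured bass 6).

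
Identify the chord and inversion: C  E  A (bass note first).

A minor, first inversion

The pitch classes C, E, A arrange in thirds as A–C–E: an A minor triad.
With the third (C) in the bass, the chord is in first inversion (figured bass 6).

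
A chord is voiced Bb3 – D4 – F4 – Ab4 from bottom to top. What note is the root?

Bb

The distinct letter names are Bb, D, F, Ab. Arranged as a stack of thirds they read Bb–D–F–Ab, so Bb is the root (a Bb dominant seventh chord).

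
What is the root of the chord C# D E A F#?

D

Reordering C#, D, E, A, F# into stacked thirds gives D–F#–A–C#–E; the bottom of that stack, D, is the root.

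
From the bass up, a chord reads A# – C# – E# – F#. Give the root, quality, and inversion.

The distinct note names are A#, C#, E#, F#. Stacked in thirds they read F#–A#–C#–E#, which is a major seventh chord on F#.
With the third (A#) in the bass, the chord is in first inversion (figured bass 6/5).

F# major seventh, first inversion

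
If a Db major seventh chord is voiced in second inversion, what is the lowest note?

Ab

In second inversion the fifth is lowest. For Db major seventh (Db–F–Ab–C) that is Ab.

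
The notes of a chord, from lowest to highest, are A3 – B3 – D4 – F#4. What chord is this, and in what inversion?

B minor seventh, third inversion

The pitch classes A, B, D, F# arrange in thirds as B–D–F#–A: a B minor seventh chord.
A is the seventh of B minor seventh; seventh in the bass means third inversion (figured bass 4/2).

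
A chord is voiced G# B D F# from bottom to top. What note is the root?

G#

G#, B, D, F# are the tones of a G# half-diminished seventh chord (G#–B–D–F#), making G# the root.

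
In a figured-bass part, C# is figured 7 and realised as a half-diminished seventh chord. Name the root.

The figures 7 mean the root of the chord is in the bass. If C# is the root of a half-diminished seventh chord, the root is C# (chord tones C#–E–G–B).

C#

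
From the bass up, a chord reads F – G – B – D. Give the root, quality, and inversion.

G dominant seventh, third inversion

The pitch classes F, G, B, D arrange in thirds as G–B–D–F: a G dominant seventh chord.
F is the seventh of G dominant seventh; seventh in the bass means third inversion (figured bass 4/2).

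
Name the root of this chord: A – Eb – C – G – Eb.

A, Eb, C, G are the tones of an A half-diminished seventh chord (A–C–Eb–G), making A the root.

A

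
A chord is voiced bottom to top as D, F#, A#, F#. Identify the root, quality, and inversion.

D augmented, root position

Reducing to letter names: D, F#, A#. These stack in thirds as D–F#–A# — a D augmented triad.
With the root (D) in the bass, the chord is in root position (figured bass 5/3).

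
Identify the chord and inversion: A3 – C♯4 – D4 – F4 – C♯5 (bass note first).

The pitch classes A, C#, D, F arrange in thirds as D–F–A–C#: a D minor-major seventh chord.
With the fifth (A) in the bass, the chord is in second inversion (figured bass 4/3).

D minor-major seventh, second inversion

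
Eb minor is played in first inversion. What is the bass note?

Gb

Eb minor is Eb–Gb–Bb. First inversion places the third in the bass: Gb.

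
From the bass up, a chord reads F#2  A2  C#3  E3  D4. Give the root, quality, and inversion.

Reducing to letter names: F#, A, C#, E, D. These stack in thirds as D–F#–A–C#–E — a D major ninth chord.
With the third (F#) in the bass, the chord is in first inversion.

D major ninth, first inversion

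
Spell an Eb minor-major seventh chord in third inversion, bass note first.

D, Eb, Gb, Bb

The chord tones are Eb–Gb–Bb–D. With the seventh (D) lowest for third inversion: D, Eb, Gb, Bb.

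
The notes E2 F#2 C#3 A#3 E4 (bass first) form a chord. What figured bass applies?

The notes E, F#, C#, A# stack in thirds as F#–A#–C#–E — an F# dominant seventh chord. The bass E is the seventh, so this is third inversion: figured 4/2.

4/2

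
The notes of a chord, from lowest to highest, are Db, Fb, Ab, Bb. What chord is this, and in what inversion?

The pitch classes Db, Fb, Ab, Bb arrange in thirds as Bb–Db–Fb–Ab: a Bb half-diminished seventh chord.
With the third (Db) in the bass, the chord is in first inversion (figured bass 6/5).

Bb half-diminished seventh, first inversion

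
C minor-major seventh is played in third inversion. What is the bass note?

B

C minor-major seventh is C–Eb–G–B. Third inversion places the seventh in the bass: B.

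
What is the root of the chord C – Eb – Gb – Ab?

The distinct letter names are C, Eb, Gb, Ab. Arranged as a stack of thirds they read Ab–C–Eb–Gb, so Ab is the root (an Ab dominant seventh chord).

Ab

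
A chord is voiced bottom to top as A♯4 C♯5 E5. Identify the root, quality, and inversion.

The pitch classes A#, C#, E arrange in thirds as A#–C#–E: an A# diminished triad.
A# is the root of A# diminished; root in the bass means root position (figured bass 5/3).

A# diminished, root position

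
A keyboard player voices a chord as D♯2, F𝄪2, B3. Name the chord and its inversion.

The distinct note names are D#, F##, B. Stacked in thirds they read B–D#–F##, which is an augmented triad on B.
With the third (D#) in the bass, the chord is in first inversion (figured bass 6).

B augmented, first inversion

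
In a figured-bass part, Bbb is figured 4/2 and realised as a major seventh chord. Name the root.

The figures 4/2 mean the seventh of the chord is in the bass. If Bbb is the seventh of a major seventh chord, the root is Cbb (chord tones Cbb–Ebb–Gbb–Bbb).

Cbb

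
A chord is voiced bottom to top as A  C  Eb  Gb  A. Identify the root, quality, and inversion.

The pitch classes A, C, Eb, Gb arrange in thirds as A–C–Eb–Gb: an A diminished seventh chord.
A is the root of A diminished seventh; root in the bass means root position (figured bass 7).

A diminished seventh, root position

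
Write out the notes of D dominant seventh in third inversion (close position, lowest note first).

C, D, F#, A

The chord tones are D–F#–A–C. With the seventh (C) lowest for third inversion: C, D, F#, A.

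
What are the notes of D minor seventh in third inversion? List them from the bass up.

Spelling D minor seventh: D–F–A–C. In third inversion the seventh is bass, giving C, D, F, A from the bottom.

C, D, F, A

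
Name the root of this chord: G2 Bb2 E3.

Reordering G, Bb, E into stacked thirds gives E–G–Bb; the bottom of that stack, E, is the root.

E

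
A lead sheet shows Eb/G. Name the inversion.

Eb/G means Eb major with G in the bass. G is the third of Eb major (Eb–G–Bb), so this is first inversion.

first inversion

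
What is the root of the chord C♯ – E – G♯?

C#

C#, E, G# are the tones of a C# minor triad (C#–E–G#), making C# the root.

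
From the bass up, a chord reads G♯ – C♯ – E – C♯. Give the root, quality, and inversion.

Reducing to letter names: G#, C#, E. These stack in thirds as C#–E–G# — a C# minor triad.
The lowest note is G#, the fifth of the chord, so this is second inversion (figured bass 6/4).

C# minor, second inversion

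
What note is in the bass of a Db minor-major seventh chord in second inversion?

Ab

The fifth of Db minor-major seventh (Db–Fb–Ab–C) is Ab; that is the bass in second inversion.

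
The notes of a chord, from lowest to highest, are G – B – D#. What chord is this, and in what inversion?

G augmented, root position

The pitch classes G, B, D# arrange in thirds as G–B–D#: a G augmented triad.
The lowest note is G, the root of the chord, so this is root position (figured bass 5/3).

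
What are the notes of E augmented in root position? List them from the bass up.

Spelling E augmented: E–G#–B#. In root position the root is bass, giving E, G#, B# from the bottom.

E, G#, B#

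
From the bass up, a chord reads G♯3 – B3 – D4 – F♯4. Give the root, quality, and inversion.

The distinct note names are G#, B, D, F#. Stacked in thirds they read G#–B–D–F#, which is a half-diminished seventh chord on G#.
The lowest note is G#, the root of the chord, so this is root position (figured bass 7).

G# half-diminished seventh, root position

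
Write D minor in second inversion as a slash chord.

Dm/A

Second inversion of D minor has the fifth (A) in the bass. As a slash chord: Dm/A.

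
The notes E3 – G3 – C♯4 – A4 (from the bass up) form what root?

E, G, C#, A are the tones of an A dominant seventh chord (A–C#–E–G), making A the root.

A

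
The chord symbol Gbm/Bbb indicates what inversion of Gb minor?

first inversion

Gbm/Bbb means Gb minor with Bbb in the bass. Bbb is the third of Gb minor (Gb–Bbb–Db), so this is first inversion.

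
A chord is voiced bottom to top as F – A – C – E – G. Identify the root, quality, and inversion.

Reducing to letter names: F, A, C, E, G. These stack in thirds as F–A–C–E–G — an F major ninth chord.
The lowest note is F, the root of the chord, so this is root position.

F major ninth, root position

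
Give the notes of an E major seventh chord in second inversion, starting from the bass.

E major seventh is E–G#–B–D#. Second inversion puts the fifth (B) in the bass, with the remaining tones above: B, D#, E, G#.

B, D#, E, G#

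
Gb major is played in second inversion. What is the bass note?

Gb major is Gb–Bb–Db. Second inversion places the fifth in the bass: Db.

Db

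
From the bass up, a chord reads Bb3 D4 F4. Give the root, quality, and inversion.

Reducing to letter names: Bb, D, F. These stack in thirds as Bb–D–F — a Bb major triad.
The lowest note is Bb, the root of the chord, so this is root position (figured bass 5/3).

Bb major, root position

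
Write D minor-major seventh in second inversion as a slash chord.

Dm(maj7)/A

Second inversion of D minor-major seventh has the fifth (A) in the bass. As a slash chord: Dm(maj7)/A.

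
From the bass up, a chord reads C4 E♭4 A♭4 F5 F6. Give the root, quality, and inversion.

The distinct note names are C, Eb, Ab, F. Stacked in thirds they read F–Ab–C–Eb, which is a minor seventh chord on F.
C is the fifth of F minor seventh; fifth in the bass means second inversion (figured bass 4/3).

F minor seventh, second inversion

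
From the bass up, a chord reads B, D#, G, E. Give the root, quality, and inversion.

E minor-major seventh, second inversion

The pitch classes B, D#, G, E arrange in thirds as E–G–B–D#: an E minor-major seventh chord.
B is the fifth of E minor-major seventh; fifth in the bass means second inversion (figured bass 4/3).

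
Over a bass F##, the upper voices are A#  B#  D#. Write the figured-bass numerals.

4/3

The notes F##, A#, B#, D# stack in thirds as B#–D#–F##–A# — a B# minor seventh chord. The bass F## is the fifth, so this is second inversion: figured 4/3.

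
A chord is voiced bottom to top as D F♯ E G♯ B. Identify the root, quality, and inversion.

Reducing to letter names: D, F#, E, G#, B. These stack in thirds as E–G#–B–D–F# — an E dominant ninth chord.
The lowest note is D, the seventh of the chord, so this is third inversion.

E dominant ninth, third inversion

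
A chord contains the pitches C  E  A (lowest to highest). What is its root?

C, E, A are the tones of an A minor triad (A–C–E), making A the root.

A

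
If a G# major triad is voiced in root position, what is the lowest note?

G# major is G#–B#–D#. Root position places the root in the bass: G#.

G#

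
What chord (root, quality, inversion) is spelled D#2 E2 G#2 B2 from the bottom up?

The pitch classes D#, E, G#, B arrange in thirds as E–G#–B–D#: an E major seventh chord.
The lowest note is D#, the seventh of the chord, so this is third inversion (figured bass 4/2).

E major seventh, third inversion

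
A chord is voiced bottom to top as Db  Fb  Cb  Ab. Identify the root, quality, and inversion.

Db minor seventh, root position

Reducing to letter names: Db, Fb, Cb, Ab. These stack in thirds as Db–Fb–Ab–Cb — a Db minor seventh chord.
With the root (Db) in the bass, the chord is in root position (figured bass 7).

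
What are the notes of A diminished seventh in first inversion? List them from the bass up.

C, Eb, Gb, A

The chord tones are A–C–Eb–Gb. With the third (C) lowest for first inversion: C, Eb, Gb, A.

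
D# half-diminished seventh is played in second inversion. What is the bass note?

A

The fifth of D# half-diminished seventh (D#–F#–A–C#) is A; that is the bass in second inversion.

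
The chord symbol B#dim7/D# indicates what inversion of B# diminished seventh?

B#dim7/D# means B# diminished seventh with D# in the bass. D# is the third of B# diminished seventh (B#–D#–F#–A), so this is first inversion.

first inversion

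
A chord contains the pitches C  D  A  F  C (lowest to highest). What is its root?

Reordering C, D, A, F into stacked thirds gives D–F–A–C; the bottom of that stack, D, is the root.

D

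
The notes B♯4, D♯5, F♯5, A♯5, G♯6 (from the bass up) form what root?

G#

The distinct letter names are B#, D#, F#, A#, G#. Arranged as a stack of thirds they read G#–B#–D#–F#–A#, so G# is the root (a G# dominant ninth chord).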